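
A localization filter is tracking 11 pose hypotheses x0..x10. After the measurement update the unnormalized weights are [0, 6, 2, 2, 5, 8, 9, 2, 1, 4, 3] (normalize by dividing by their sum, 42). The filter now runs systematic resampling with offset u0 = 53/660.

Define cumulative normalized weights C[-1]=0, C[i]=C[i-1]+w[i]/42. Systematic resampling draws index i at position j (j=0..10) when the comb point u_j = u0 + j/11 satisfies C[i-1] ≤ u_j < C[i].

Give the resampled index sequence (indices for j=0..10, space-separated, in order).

C = [0, 1/7, 4/21, 5/21, 5/14, 23/42, 16/21, 17/21, 5/6, 13/14, 1]
j=0: u_0=53/660 ∈ [0, 1/7) → index 1
j=1: u_1=113/660 ∈ [1/7, 4/21) → index 2
j=2: u_2=173/660 ∈ [5/21, 5/14) → index 4
j=3: u_3=233/660 ∈ [5/21, 5/14) → index 4
j=4: u_4=293/660 ∈ [5/14, 23/42) → index 5
j=5: u_5=353/660 ∈ [5/14, 23/42) → index 5
j=6: u_6=413/660 ∈ [23/42, 16/21) → index 6
j=7: u_7=43/60 ∈ [23/42, 16/21) → index 6
j=8: u_8=533/660 ∈ [16/21, 17/21) → index 7
j=9: u_9=593/660 ∈ [5/6, 13/14) → index 9
j=10: u_10=653/660 ∈ [13/14, 1) → index 10

1 2 4 4 5 5 6 6 7 9 10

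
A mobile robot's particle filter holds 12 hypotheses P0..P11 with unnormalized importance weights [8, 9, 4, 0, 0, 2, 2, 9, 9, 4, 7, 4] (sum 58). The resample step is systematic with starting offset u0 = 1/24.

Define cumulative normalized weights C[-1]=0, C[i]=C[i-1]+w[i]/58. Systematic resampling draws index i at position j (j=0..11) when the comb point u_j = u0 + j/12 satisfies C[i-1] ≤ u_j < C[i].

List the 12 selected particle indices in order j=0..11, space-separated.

0 0 1 1 5 7 7 8 8 9 10 11

C = [4/29, 17/58, 21/58, 21/58, 21/58, 23/58, 25/58, 17/29, 43/58, 47/58, 27/29, 1]
j=0: u_0=1/24 ∈ [0, 4/29) → index 0
j=1: u_1=1/8 ∈ [0, 4/29) → index 0
j=2: u_2=5/24 ∈ [4/29, 17/58) → index 1
j=3: u_3=7/24 ∈ [4/29, 17/58) → index 1
j=4: u_4=3/8 ∈ [21/58, 23/58) → index 5
j=5: u_5=11/24 ∈ [25/58, 17/29) → index 7
j=6: u_6=13/24 ∈ [25/58, 17/29) → index 7
j=7: u_7=5/8 ∈ [17/29, 43/58) → index 8
j=8: u_8=17/24 ∈ [17/29, 43/58) → index 8
j=9: u_9=19/24 ∈ [43/58, 47/58) → index 9
j=10: u_10=7/8 ∈ [47/58, 27/29) → index 10
j=11: u_11=23/24 ∈ [27/29, 1) → index 11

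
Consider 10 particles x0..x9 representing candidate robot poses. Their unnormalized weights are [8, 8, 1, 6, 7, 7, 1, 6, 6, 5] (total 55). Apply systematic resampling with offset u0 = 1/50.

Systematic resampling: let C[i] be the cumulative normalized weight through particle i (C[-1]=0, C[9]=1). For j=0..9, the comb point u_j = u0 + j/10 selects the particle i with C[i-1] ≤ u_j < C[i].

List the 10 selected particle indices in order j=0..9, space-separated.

0 0 1 3 4 4 5 7 8 9

C = [8/55, 16/55, 17/55, 23/55, 6/11, 37/55, 38/55, 4/5, 10/11, 1]
j=0: u_0=1/50 ∈ [0, 8/55) → index 0
j=1: u_1=3/25 ∈ [0, 8/55) → index 0
j=2: u_2=11/50 ∈ [8/55, 16/55) → index 1
j=3: u_3=8/25 ∈ [17/55, 23/55) → index 3
j=4: u_4=21/50 ∈ [23/55, 6/11) → index 4
j=5: u_5=13/25 ∈ [23/55, 6/11) → index 4
j=6: u_6=31/50 ∈ [6/11, 37/55) → index 5
j=7: u_7=18/25 ∈ [38/55, 4/5) → index 7
j=8: u_8=41/50 ∈ [4/5, 10/11) → index 8
j=9: u_9=23/25 ∈ [10/11, 1) → index 9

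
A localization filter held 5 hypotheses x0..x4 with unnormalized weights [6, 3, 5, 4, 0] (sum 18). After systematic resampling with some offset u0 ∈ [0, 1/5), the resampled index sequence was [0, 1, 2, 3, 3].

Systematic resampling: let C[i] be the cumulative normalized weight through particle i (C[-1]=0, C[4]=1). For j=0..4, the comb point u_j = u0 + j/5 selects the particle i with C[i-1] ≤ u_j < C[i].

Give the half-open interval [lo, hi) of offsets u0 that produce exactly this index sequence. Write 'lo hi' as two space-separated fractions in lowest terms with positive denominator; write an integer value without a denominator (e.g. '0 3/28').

8/45 1/5

C = [1/3, 1/2, 7/9, 1, 1]
j=0 picked index 0: u0 ∈ [0, 1/3)
j=1 picked index 1: u0 ∈ [2/15, 3/10)
j=2 picked index 2: u0 ∈ [1/10, 17/45)
j=3 picked index 3: u0 ∈ [8/45, 2/5)
j=4 picked index 3: u0 ∈ [-1/45, 1/5)
intersection: [8/45, 1/5)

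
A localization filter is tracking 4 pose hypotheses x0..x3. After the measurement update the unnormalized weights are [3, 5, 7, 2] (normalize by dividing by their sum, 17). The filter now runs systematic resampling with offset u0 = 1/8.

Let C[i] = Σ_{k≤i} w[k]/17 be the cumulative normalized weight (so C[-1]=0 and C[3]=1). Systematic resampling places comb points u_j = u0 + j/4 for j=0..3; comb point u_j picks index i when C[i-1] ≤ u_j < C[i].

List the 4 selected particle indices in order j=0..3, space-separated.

C = [3/17, 8/17, 15/17, 1]
j=0: u_0=1/8 ∈ [0, 3/17) → index 0
j=1: u_1=3/8 ∈ [3/17, 8/17) → index 1
j=2: u_2=5/8 ∈ [8/17, 15/17) → index 2
j=3: u_3=7/8 ∈ [8/17, 15/17) → index 2

0 1 2 2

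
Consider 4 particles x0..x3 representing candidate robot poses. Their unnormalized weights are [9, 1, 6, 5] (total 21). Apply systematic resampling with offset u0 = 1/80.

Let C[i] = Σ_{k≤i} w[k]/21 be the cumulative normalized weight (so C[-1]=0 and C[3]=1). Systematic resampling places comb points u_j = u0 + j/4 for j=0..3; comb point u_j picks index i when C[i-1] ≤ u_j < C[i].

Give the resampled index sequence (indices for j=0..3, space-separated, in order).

C = [3/7, 10/21, 16/21, 1]
j=0: u_0=1/80 ∈ [0, 3/7) → index 0
j=1: u_1=21/80 ∈ [0, 3/7) → index 0
j=2: u_2=41/80 ∈ [10/21, 16/21) → index 2
j=3: u_3=61/80 ∈ [16/21, 1) → index 3

0 0 2 3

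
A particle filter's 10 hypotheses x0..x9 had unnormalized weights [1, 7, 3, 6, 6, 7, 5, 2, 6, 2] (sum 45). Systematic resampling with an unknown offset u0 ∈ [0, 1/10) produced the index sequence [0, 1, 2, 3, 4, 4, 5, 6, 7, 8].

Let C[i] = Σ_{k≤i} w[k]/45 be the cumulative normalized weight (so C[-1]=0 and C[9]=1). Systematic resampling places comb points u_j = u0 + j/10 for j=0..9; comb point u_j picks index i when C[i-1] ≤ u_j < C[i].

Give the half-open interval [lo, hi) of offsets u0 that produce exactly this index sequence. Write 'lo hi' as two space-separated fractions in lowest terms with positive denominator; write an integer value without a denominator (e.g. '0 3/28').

C = [1/45, 8/45, 11/45, 17/45, 23/45, 2/3, 7/9, 37/45, 43/45, 1]
j=0 picked index 0: u0 ∈ [0, 1/45)
j=1 picked index 1: u0 ∈ [-7/90, 7/90)
j=2 picked index 2: u0 ∈ [-1/45, 2/45)
j=3 picked index 3: u0 ∈ [-1/18, 7/90)
j=4 picked index 4: u0 ∈ [-1/45, 1/9)
j=5 picked index 4: u0 ∈ [-11/90, 1/90)
j=6 picked index 5: u0 ∈ [-4/45, 1/15)
j=7 picked index 6: u0 ∈ [-1/30, 7/90)
j=8 picked index 7: u0 ∈ [-1/45, 1/45)
j=9 picked index 8: u0 ∈ [-7/90, 1/18)
intersection: [0, 1/90)

0 1/90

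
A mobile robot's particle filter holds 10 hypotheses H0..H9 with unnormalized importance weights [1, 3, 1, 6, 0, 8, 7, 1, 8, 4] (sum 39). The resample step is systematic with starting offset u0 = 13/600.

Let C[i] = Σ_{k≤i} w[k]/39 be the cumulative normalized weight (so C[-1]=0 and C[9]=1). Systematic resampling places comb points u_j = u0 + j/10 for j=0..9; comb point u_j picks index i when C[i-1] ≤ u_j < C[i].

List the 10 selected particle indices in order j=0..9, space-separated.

0 2 3 5 5 6 6 8 8 9

C = [1/39, 4/39, 5/39, 11/39, 11/39, 19/39, 2/3, 9/13, 35/39, 1]
j=0: u_0=13/600 ∈ [0, 1/39) → index 0
j=1: u_1=73/600 ∈ [4/39, 5/39) → index 2
j=2: u_2=133/600 ∈ [5/39, 11/39) → index 3
j=3: u_3=193/600 ∈ [11/39, 19/39) → index 5
j=4: u_4=253/600 ∈ [11/39, 19/39) → index 5
j=5: u_5=313/600 ∈ [19/39, 2/3) → index 6
j=6: u_6=373/600 ∈ [19/39, 2/3) → index 6
j=7: u_7=433/600 ∈ [9/13, 35/39) → index 8
j=8: u_8=493/600 ∈ [9/13, 35/39) → index 8
j=9: u_9=553/600 ∈ [35/39, 1) → index 9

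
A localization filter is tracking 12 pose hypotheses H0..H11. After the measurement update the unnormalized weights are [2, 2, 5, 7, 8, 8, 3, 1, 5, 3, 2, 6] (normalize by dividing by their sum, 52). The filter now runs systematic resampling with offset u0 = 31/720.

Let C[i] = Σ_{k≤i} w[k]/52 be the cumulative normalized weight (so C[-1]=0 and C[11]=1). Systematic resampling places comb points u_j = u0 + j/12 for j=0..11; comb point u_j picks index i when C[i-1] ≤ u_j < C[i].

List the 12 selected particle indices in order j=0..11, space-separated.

C = [1/26, 1/13, 9/52, 4/13, 6/13, 8/13, 35/52, 9/13, 41/52, 11/13, 23/26, 1]
j=0: u_0=31/720 ∈ [1/26, 1/13) → index 1
j=1: u_1=91/720 ∈ [1/13, 9/52) → index 2
j=2: u_2=151/720 ∈ [9/52, 4/13) → index 3
j=3: u_3=211/720 ∈ [9/52, 4/13) → index 3
j=4: u_4=271/720 ∈ [4/13, 6/13) → index 4
j=5: u_5=331/720 ∈ [4/13, 6/13) → index 4
j=6: u_6=391/720 ∈ [6/13, 8/13) → index 5
j=7: u_7=451/720 ∈ [8/13, 35/52) → index 6
j=8: u_8=511/720 ∈ [9/13, 41/52) → index 8
j=9: u_9=571/720 ∈ [41/52, 11/13) → index 9
j=10: u_10=631/720 ∈ [11/13, 23/26) → index 10
j=11: u_11=691/720 ∈ [23/26, 1) → index 11

1 2 3 3 4 4 5 6 8 9 10 11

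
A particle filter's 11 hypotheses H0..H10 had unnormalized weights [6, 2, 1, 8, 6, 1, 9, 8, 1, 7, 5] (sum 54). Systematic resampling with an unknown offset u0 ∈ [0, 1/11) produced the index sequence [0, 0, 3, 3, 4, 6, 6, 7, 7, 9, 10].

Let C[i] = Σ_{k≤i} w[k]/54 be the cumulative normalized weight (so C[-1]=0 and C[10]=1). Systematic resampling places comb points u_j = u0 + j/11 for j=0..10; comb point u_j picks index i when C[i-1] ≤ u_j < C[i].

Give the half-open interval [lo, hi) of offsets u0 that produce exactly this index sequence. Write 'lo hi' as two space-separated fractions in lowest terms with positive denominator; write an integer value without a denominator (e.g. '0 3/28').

0 2/99

C = [1/9, 4/27, 1/6, 17/54, 23/54, 4/9, 11/18, 41/54, 7/9, 49/54, 1]
j=0 picked index 0: u0 ∈ [0, 1/9)
j=1 picked index 0: u0 ∈ [-1/11, 2/99)
j=2 picked index 3: u0 ∈ [-1/66, 79/594)
j=3 picked index 3: u0 ∈ [-7/66, 25/594)
j=4 picked index 4: u0 ∈ [-29/594, 37/594)
j=5 picked index 6: u0 ∈ [-1/99, 31/198)
j=6 picked index 6: u0 ∈ [-10/99, 13/198)
j=7 picked index 7: u0 ∈ [-5/198, 73/594)
j=8 picked index 7: u0 ∈ [-23/198, 19/594)
j=9 picked index 9: u0 ∈ [-4/99, 53/594)
j=10 picked index 10: u0 ∈ [-1/594, 1/11)
intersection: [0, 2/99)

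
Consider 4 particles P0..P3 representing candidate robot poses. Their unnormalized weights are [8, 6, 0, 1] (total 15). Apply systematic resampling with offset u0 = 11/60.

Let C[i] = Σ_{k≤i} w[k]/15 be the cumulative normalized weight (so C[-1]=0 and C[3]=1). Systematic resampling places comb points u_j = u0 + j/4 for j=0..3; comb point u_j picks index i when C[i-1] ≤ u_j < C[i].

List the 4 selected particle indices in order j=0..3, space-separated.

C = [8/15, 14/15, 14/15, 1]
j=0: u_0=11/60 ∈ [0, 8/15) → index 0
j=1: u_1=13/30 ∈ [0, 8/15) → index 0
j=2: u_2=41/60 ∈ [8/15, 14/15) → index 1
j=3: u_3=14/15 ∈ [14/15, 1) → index 3

0 0 1 3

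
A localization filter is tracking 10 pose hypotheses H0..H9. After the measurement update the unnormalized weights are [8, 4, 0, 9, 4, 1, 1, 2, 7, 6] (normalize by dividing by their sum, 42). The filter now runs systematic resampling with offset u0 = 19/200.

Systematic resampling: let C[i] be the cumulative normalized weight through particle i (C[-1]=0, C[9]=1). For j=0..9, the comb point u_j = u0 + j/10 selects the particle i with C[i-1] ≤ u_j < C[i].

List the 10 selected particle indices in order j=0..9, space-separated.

0 1 3 3 3 4 8 8 9 9

C = [4/21, 2/7, 2/7, 1/2, 25/42, 13/21, 9/14, 29/42, 6/7, 1]
j=0: u_0=19/200 ∈ [0, 4/21) → index 0
j=1: u_1=39/200 ∈ [4/21, 2/7) → index 1
j=2: u_2=59/200 ∈ [2/7, 1/2) → index 3
j=3: u_3=79/200 ∈ [2/7, 1/2) → index 3
j=4: u_4=99/200 ∈ [2/7, 1/2) → index 3
j=5: u_5=119/200 ∈ [1/2, 25/42) → index 4
j=6: u_6=139/200 ∈ [29/42, 6/7) → index 8
j=7: u_7=159/200 ∈ [29/42, 6/7) → index 8
j=8: u_8=179/200 ∈ [6/7, 1) → index 9
j=9: u_9=199/200 ∈ [6/7, 1) → index 9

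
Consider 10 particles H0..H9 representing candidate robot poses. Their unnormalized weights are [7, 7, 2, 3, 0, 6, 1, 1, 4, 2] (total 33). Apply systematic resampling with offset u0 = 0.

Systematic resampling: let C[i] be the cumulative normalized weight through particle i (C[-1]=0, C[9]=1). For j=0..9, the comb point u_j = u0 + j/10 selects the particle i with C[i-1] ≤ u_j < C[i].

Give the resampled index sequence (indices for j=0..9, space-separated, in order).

C = [7/33, 14/33, 16/33, 19/33, 19/33, 25/33, 26/33, 9/11, 31/33, 1]
j=0: u_0=0 ∈ [0, 7/33) → index 0
j=1: u_1=1/10 ∈ [0, 7/33) → index 0
j=2: u_2=1/5 ∈ [0, 7/33) → index 0
j=3: u_3=3/10 ∈ [7/33, 14/33) → index 1
j=4: u_4=2/5 ∈ [7/33, 14/33) → index 1
j=5: u_5=1/2 ∈ [16/33, 19/33) → index 3
j=6: u_6=3/5 ∈ [19/33, 25/33) → index 5
j=7: u_7=7/10 ∈ [19/33, 25/33) → index 5
j=8: u_8=4/5 ∈ [26/33, 9/11) → index 7
j=9: u_9=9/10 ∈ [9/11, 31/33) → index 8

0 0 0 1 1 3 5 5 7 8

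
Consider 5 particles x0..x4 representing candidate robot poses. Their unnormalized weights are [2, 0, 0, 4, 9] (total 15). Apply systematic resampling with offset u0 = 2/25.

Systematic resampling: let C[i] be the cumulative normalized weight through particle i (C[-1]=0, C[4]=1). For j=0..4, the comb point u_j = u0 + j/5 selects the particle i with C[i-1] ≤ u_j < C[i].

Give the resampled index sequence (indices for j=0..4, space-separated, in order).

C = [2/15, 2/15, 2/15, 2/5, 1]
j=0: u_0=2/25 ∈ [0, 2/15) → index 0
j=1: u_1=7/25 ∈ [2/15, 2/5) → index 3
j=2: u_2=12/25 ∈ [2/5, 1) → index 4
j=3: u_3=17/25 ∈ [2/5, 1) → index 4
j=4: u_4=22/25 ∈ [2/5, 1) → index 4

0 3 4 4 4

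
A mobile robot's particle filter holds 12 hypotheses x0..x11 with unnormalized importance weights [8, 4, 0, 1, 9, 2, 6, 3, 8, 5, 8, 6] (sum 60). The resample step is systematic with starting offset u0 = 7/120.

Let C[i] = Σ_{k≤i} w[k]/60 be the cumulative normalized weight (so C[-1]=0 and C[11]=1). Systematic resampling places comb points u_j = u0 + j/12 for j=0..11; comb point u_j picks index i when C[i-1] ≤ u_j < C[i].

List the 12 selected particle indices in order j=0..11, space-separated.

0 1 4 4 5 6 8 8 9 10 10 11

C = [2/15, 1/5, 1/5, 13/60, 11/30, 2/5, 1/2, 11/20, 41/60, 23/30, 9/10, 1]
j=0: u_0=7/120 ∈ [0, 2/15) → index 0
j=1: u_1=17/120 ∈ [2/15, 1/5) → index 1
j=2: u_2=9/40 ∈ [13/60, 11/30) → index 4
j=3: u_3=37/120 ∈ [13/60, 11/30) → index 4
j=4: u_4=47/120 ∈ [11/30, 2/5) → index 5
j=5: u_5=19/40 ∈ [2/5, 1/2) → index 6
j=6: u_6=67/120 ∈ [11/20, 41/60) → index 8
j=7: u_7=77/120 ∈ [11/20, 41/60) → index 8
j=8: u_8=29/40 ∈ [41/60, 23/30) → index 9
j=9: u_9=97/120 ∈ [23/30, 9/10) → index 10
j=10: u_10=107/120 ∈ [23/30, 9/10) → index 10
j=11: u_11=39/40 ∈ [9/10, 1) → index 11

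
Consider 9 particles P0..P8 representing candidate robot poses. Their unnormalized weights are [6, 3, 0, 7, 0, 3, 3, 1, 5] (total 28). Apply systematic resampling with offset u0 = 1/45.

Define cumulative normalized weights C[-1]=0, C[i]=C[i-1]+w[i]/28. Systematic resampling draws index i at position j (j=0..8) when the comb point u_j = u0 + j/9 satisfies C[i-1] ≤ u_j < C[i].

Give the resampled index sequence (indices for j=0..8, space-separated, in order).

C = [3/14, 9/28, 9/28, 4/7, 4/7, 19/28, 11/14, 23/28, 1]
j=0: u_0=1/45 ∈ [0, 3/14) → index 0
j=1: u_1=2/15 ∈ [0, 3/14) → index 0
j=2: u_2=11/45 ∈ [3/14, 9/28) → index 1
j=3: u_3=16/45 ∈ [9/28, 4/7) → index 3
j=4: u_4=7/15 ∈ [9/28, 4/7) → index 3
j=5: u_5=26/45 ∈ [4/7, 19/28) → index 5
j=6: u_6=31/45 ∈ [19/28, 11/14) → index 6
j=7: u_7=4/5 ∈ [11/14, 23/28) → index 7
j=8: u_8=41/45 ∈ [23/28, 1) → index 8

0 0 1 3 3 5 6 7 8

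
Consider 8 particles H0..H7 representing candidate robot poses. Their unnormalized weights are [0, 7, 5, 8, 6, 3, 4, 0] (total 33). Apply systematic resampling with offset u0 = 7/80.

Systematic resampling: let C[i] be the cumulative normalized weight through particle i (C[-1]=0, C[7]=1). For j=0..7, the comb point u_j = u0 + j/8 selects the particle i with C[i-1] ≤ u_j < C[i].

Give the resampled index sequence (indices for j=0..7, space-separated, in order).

1 2 2 3 3 4 5 6

C = [0, 7/33, 4/11, 20/33, 26/33, 29/33, 1, 1]
j=0: u_0=7/80 ∈ [0, 7/33) → index 1
j=1: u_1=17/80 ∈ [7/33, 4/11) → index 2
j=2: u_2=27/80 ∈ [7/33, 4/11) → index 2
j=3: u_3=37/80 ∈ [4/11, 20/33) → index 3
j=4: u_4=47/80 ∈ [4/11, 20/33) → index 3
j=5: u_5=57/80 ∈ [20/33, 26/33) → index 4
j=6: u_6=67/80 ∈ [26/33, 29/33) → index 5
j=7: u_7=77/80 ∈ [29/33, 1) → index 6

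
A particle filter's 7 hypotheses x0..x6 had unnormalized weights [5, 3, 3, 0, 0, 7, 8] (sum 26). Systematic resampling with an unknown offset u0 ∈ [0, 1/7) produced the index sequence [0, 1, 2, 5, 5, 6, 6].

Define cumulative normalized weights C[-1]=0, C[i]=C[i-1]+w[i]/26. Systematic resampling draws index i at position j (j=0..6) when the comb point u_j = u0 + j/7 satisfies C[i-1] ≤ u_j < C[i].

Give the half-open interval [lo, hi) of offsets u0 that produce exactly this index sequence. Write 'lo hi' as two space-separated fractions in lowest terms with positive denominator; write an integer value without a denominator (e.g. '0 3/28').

9/182 11/91

C = [5/26, 4/13, 11/26, 11/26, 11/26, 9/13, 1]
j=0 picked index 0: u0 ∈ [0, 5/26)
j=1 picked index 1: u0 ∈ [9/182, 15/91)
j=2 picked index 2: u0 ∈ [2/91, 25/182)
j=3 picked index 5: u0 ∈ [-1/182, 24/91)
j=4 picked index 5: u0 ∈ [-27/182, 11/91)
j=5 picked index 6: u0 ∈ [-2/91, 2/7)
j=6 picked index 6: u0 ∈ [-15/91, 1/7)
intersection: [9/182, 11/91)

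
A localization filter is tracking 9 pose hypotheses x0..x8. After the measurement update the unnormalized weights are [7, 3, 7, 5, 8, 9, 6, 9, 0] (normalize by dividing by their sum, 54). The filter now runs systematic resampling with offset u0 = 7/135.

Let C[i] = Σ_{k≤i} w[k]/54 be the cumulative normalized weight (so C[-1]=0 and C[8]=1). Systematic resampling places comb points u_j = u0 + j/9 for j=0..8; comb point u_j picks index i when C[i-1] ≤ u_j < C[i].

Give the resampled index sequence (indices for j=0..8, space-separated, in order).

0 1 2 3 4 5 5 6 7

C = [7/54, 5/27, 17/54, 11/27, 5/9, 13/18, 5/6, 1, 1]
j=0: u_0=7/135 ∈ [0, 7/54) → index 0
j=1: u_1=22/135 ∈ [7/54, 5/27) → index 1
j=2: u_2=37/135 ∈ [5/27, 17/54) → index 2
j=3: u_3=52/135 ∈ [17/54, 11/27) → index 3
j=4: u_4=67/135 ∈ [11/27, 5/9) → index 4
j=5: u_5=82/135 ∈ [5/9, 13/18) → index 5
j=6: u_6=97/135 ∈ [5/9, 13/18) → index 5
j=7: u_7=112/135 ∈ [13/18, 5/6) → index 6
j=8: u_8=127/135 ∈ [5/6, 1) → index 7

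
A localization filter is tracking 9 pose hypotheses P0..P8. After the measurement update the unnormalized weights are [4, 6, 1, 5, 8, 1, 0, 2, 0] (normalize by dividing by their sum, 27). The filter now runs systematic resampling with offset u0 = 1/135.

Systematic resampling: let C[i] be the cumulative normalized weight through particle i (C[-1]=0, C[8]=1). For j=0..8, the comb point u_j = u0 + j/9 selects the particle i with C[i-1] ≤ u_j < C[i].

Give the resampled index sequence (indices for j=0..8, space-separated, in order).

C = [4/27, 10/27, 11/27, 16/27, 8/9, 25/27, 25/27, 1, 1]
j=0: u_0=1/135 ∈ [0, 4/27) → index 0
j=1: u_1=16/135 ∈ [0, 4/27) → index 0
j=2: u_2=31/135 ∈ [4/27, 10/27) → index 1
j=3: u_3=46/135 ∈ [4/27, 10/27) → index 1
j=4: u_4=61/135 ∈ [11/27, 16/27) → index 3
j=5: u_5=76/135 ∈ [11/27, 16/27) → index 3
j=6: u_6=91/135 ∈ [16/27, 8/9) → index 4
j=7: u_7=106/135 ∈ [16/27, 8/9) → index 4
j=8: u_8=121/135 ∈ [8/9, 25/27) → index 5

0 0 1 1 3 3 4 4 5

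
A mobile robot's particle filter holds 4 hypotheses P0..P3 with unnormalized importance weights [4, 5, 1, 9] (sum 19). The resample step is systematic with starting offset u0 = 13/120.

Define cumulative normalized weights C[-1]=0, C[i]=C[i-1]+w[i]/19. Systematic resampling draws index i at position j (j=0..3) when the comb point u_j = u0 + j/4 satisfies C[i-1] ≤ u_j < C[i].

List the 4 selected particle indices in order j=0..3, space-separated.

0 1 3 3

C = [4/19, 9/19, 10/19, 1]
j=0: u_0=13/120 ∈ [0, 4/19) → index 0
j=1: u_1=43/120 ∈ [4/19, 9/19) → index 1
j=2: u_2=73/120 ∈ [10/19, 1) → index 3
j=3: u_3=103/120 ∈ [10/19, 1) → index 3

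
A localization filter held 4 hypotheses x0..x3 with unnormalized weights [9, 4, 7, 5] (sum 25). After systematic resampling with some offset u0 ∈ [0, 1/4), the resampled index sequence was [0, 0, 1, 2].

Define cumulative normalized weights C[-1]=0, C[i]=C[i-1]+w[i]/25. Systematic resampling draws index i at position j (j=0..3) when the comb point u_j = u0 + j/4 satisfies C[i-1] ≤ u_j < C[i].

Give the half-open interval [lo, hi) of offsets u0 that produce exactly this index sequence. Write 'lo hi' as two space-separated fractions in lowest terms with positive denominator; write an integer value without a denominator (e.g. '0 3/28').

C = [9/25, 13/25, 4/5, 1]
j=0 picked index 0: u0 ∈ [0, 9/25)
j=1 picked index 0: u0 ∈ [-1/4, 11/100)
j=2 picked index 1: u0 ∈ [-7/50, 1/50)
j=3 picked index 2: u0 ∈ [-23/100, 1/20)
intersection: [0, 1/50)

0 1/50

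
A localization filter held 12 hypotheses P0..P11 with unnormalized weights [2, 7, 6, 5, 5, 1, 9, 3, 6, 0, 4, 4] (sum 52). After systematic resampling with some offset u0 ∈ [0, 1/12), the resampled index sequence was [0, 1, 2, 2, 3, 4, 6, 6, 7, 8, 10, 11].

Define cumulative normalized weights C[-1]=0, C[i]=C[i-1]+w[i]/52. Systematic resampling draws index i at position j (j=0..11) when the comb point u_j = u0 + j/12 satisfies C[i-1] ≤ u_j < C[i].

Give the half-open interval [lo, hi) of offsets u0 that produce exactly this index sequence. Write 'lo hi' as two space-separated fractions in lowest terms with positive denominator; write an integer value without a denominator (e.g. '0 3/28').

1/78 1/26

C = [1/26, 9/52, 15/52, 5/13, 25/52, 1/2, 35/52, 19/26, 11/13, 11/13, 12/13, 1]
j=0 picked index 0: u0 ∈ [0, 1/26)
j=1 picked index 1: u0 ∈ [-7/156, 7/78)
j=2 picked index 2: u0 ∈ [1/156, 19/156)
j=3 picked index 2: u0 ∈ [-1/13, 1/26)
j=4 picked index 3: u0 ∈ [-7/156, 2/39)
j=5 picked index 4: u0 ∈ [-5/156, 5/78)
j=6 picked index 6: u0 ∈ [0, 9/52)
j=7 picked index 6: u0 ∈ [-1/12, 7/78)
j=8 picked index 7: u0 ∈ [1/156, 5/78)
j=9 picked index 8: u0 ∈ [-1/52, 5/52)
j=10 picked index 10: u0 ∈ [1/78, 7/78)
j=11 picked index 11: u0 ∈ [1/156, 1/12)
intersection: [1/78, 1/26)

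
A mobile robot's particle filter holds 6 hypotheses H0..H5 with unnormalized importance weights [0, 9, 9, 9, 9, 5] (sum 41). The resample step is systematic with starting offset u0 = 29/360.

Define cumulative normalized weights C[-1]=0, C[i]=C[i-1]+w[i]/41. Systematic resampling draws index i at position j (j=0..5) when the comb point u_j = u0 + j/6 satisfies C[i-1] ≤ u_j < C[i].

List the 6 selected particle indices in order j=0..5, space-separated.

C = [0, 9/41, 18/41, 27/41, 36/41, 1]
j=0: u_0=29/360 ∈ [0, 9/41) → index 1
j=1: u_1=89/360 ∈ [9/41, 18/41) → index 2
j=2: u_2=149/360 ∈ [9/41, 18/41) → index 2
j=3: u_3=209/360 ∈ [18/41, 27/41) → index 3
j=4: u_4=269/360 ∈ [27/41, 36/41) → index 4
j=5: u_5=329/360 ∈ [36/41, 1) → index 5

1 2 2 3 4 5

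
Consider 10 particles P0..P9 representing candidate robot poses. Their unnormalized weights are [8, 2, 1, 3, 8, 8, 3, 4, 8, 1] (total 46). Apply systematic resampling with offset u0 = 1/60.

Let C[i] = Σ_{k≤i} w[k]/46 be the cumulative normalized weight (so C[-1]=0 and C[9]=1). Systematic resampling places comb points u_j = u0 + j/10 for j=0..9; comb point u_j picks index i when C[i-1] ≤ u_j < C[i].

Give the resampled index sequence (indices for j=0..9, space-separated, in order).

0 0 1 4 4 5 5 6 8 8

C = [4/23, 5/23, 11/46, 7/23, 11/23, 15/23, 33/46, 37/46, 45/46, 1]
j=0: u_0=1/60 ∈ [0, 4/23) → index 0
j=1: u_1=7/60 ∈ [0, 4/23) → index 0
j=2: u_2=13/60 ∈ [4/23, 5/23) → index 1
j=3: u_3=19/60 ∈ [7/23, 11/23) → index 4
j=4: u_4=5/12 ∈ [7/23, 11/23) → index 4
j=5: u_5=31/60 ∈ [11/23, 15/23) → index 5
j=6: u_6=37/60 ∈ [11/23, 15/23) → index 5
j=7: u_7=43/60 ∈ [15/23, 33/46) → index 6
j=8: u_8=49/60 ∈ [37/46, 45/46) → index 8
j=9: u_9=11/12 ∈ [37/46, 45/46) → index 8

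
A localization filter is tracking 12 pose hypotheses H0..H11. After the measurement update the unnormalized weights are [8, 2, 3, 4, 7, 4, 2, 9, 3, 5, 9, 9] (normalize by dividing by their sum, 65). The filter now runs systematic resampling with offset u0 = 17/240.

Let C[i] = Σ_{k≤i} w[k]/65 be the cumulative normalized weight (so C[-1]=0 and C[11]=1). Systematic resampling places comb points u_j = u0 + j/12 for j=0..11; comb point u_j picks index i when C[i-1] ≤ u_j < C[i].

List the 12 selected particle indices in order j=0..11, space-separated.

0 2 3 4 5 7 7 9 10 10 11 11

C = [8/65, 2/13, 1/5, 17/65, 24/65, 28/65, 6/13, 3/5, 42/65, 47/65, 56/65, 1]
j=0: u_0=17/240 ∈ [0, 8/65) → index 0
j=1: u_1=37/240 ∈ [2/13, 1/5) → index 2
j=2: u_2=19/80 ∈ [1/5, 17/65) → index 3
j=3: u_3=77/240 ∈ [17/65, 24/65) → index 4
j=4: u_4=97/240 ∈ [24/65, 28/65) → index 5
j=5: u_5=39/80 ∈ [6/13, 3/5) → index 7
j=6: u_6=137/240 ∈ [6/13, 3/5) → index 7
j=7: u_7=157/240 ∈ [42/65, 47/65) → index 9
j=8: u_8=59/80 ∈ [47/65, 56/65) → index 10
j=9: u_9=197/240 ∈ [47/65, 56/65) → index 10
j=10: u_10=217/240 ∈ [56/65, 1) → index 11
j=11: u_11=79/80 ∈ [56/65, 1) → index 11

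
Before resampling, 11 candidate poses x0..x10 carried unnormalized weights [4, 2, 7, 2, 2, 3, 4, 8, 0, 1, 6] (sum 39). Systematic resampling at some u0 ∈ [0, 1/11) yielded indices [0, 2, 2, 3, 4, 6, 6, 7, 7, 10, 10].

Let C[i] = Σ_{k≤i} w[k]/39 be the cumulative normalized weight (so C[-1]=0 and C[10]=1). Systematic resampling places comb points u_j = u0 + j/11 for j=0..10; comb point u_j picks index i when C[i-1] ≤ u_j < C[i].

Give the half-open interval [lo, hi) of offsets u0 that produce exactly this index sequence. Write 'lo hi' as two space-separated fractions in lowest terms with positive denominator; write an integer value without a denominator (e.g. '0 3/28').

C = [4/39, 2/13, 1/3, 5/13, 17/39, 20/39, 8/13, 32/39, 32/39, 11/13, 1]
j=0 picked index 0: u0 ∈ [0, 4/39)
j=1 picked index 2: u0 ∈ [9/143, 8/33)
j=2 picked index 2: u0 ∈ [-4/143, 5/33)
j=3 picked index 3: u0 ∈ [2/33, 16/143)
j=4 picked index 4: u0 ∈ [3/143, 31/429)
j=5 picked index 6: u0 ∈ [25/429, 23/143)
j=6 picked index 6: u0 ∈ [-14/429, 10/143)
j=7 picked index 7: u0 ∈ [-3/143, 79/429)
j=8 picked index 7: u0 ∈ [-16/143, 40/429)
j=9 picked index 10: u0 ∈ [4/143, 2/11)
j=10 picked index 10: u0 ∈ [-9/143, 1/11)
intersection: [9/143, 10/143)

9/143 10/143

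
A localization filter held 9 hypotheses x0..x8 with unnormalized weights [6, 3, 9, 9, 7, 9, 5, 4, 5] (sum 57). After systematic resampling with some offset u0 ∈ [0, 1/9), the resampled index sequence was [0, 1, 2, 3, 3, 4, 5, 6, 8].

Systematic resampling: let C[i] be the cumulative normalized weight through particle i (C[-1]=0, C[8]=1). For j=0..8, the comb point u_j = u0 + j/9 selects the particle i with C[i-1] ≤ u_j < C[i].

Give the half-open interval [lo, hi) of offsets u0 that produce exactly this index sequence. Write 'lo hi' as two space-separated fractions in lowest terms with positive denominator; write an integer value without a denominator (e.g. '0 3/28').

4/171 5/171

C = [2/19, 3/19, 6/19, 9/19, 34/57, 43/57, 16/19, 52/57, 1]
j=0 picked index 0: u0 ∈ [0, 2/19)
j=1 picked index 1: u0 ∈ [-1/171, 8/171)
j=2 picked index 2: u0 ∈ [-11/171, 16/171)
j=3 picked index 3: u0 ∈ [-1/57, 8/57)
j=4 picked index 3: u0 ∈ [-22/171, 5/171)
j=5 picked index 4: u0 ∈ [-14/171, 7/171)
j=6 picked index 5: u0 ∈ [-4/57, 5/57)
j=7 picked index 6: u0 ∈ [-4/171, 11/171)
j=8 picked index 8: u0 ∈ [4/171, 1/9)
intersection: [4/171, 5/171)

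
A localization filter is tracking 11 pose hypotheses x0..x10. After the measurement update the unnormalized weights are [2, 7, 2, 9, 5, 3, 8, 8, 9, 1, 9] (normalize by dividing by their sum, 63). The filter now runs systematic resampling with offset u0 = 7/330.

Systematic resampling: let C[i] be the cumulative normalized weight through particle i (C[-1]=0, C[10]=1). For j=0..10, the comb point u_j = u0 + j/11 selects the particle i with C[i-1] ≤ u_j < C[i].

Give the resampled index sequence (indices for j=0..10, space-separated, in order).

C = [2/63, 1/7, 11/63, 20/63, 25/63, 4/9, 4/7, 44/63, 53/63, 6/7, 1]
j=0: u_0=7/330 ∈ [0, 2/63) → index 0
j=1: u_1=37/330 ∈ [2/63, 1/7) → index 1
j=2: u_2=67/330 ∈ [11/63, 20/63) → index 3
j=3: u_3=97/330 ∈ [11/63, 20/63) → index 3
j=4: u_4=127/330 ∈ [20/63, 25/63) → index 4
j=5: u_5=157/330 ∈ [4/9, 4/7) → index 6
j=6: u_6=17/30 ∈ [4/9, 4/7) → index 6
j=7: u_7=217/330 ∈ [4/7, 44/63) → index 7
j=8: u_8=247/330 ∈ [44/63, 53/63) → index 8
j=9: u_9=277/330 ∈ [44/63, 53/63) → index 8
j=10: u_10=307/330 ∈ [6/7, 1) → index 10

0 1 3 3 4 6 6 7 8 8 10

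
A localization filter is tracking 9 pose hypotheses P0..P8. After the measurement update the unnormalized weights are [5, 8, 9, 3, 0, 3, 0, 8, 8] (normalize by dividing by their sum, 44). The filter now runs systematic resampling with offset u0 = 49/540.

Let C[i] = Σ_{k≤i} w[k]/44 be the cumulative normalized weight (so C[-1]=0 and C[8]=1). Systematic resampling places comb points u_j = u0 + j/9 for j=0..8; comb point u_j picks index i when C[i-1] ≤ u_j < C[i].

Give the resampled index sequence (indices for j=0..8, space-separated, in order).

0 1 2 2 3 7 7 8 8

C = [5/44, 13/44, 1/2, 25/44, 25/44, 7/11, 7/11, 9/11, 1]
j=0: u_0=49/540 ∈ [0, 5/44) → index 0
j=1: u_1=109/540 ∈ [5/44, 13/44) → index 1
j=2: u_2=169/540 ∈ [13/44, 1/2) → index 2
j=3: u_3=229/540 ∈ [13/44, 1/2) → index 2
j=4: u_4=289/540 ∈ [1/2, 25/44) → index 3
j=5: u_5=349/540 ∈ [7/11, 9/11) → index 7
j=6: u_6=409/540 ∈ [7/11, 9/11) → index 7
j=7: u_7=469/540 ∈ [9/11, 1) → index 8
j=8: u_8=529/540 ∈ [9/11, 1) → index 8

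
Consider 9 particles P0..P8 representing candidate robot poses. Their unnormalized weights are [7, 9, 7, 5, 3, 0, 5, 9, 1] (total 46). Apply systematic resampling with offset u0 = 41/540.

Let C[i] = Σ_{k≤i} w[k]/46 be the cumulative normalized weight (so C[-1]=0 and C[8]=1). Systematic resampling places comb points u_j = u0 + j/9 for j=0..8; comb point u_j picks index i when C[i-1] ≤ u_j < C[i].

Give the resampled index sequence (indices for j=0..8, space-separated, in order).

C = [7/46, 8/23, 1/2, 14/23, 31/46, 31/46, 18/23, 45/46, 1]
j=0: u_0=41/540 ∈ [0, 7/46) → index 0
j=1: u_1=101/540 ∈ [7/46, 8/23) → index 1
j=2: u_2=161/540 ∈ [7/46, 8/23) → index 1
j=3: u_3=221/540 ∈ [8/23, 1/2) → index 2
j=4: u_4=281/540 ∈ [1/2, 14/23) → index 3
j=5: u_5=341/540 ∈ [14/23, 31/46) → index 4
j=6: u_6=401/540 ∈ [31/46, 18/23) → index 6
j=7: u_7=461/540 ∈ [18/23, 45/46) → index 7
j=8: u_8=521/540 ∈ [18/23, 45/46) → index 7

0 1 1 2 3 4 6 7 7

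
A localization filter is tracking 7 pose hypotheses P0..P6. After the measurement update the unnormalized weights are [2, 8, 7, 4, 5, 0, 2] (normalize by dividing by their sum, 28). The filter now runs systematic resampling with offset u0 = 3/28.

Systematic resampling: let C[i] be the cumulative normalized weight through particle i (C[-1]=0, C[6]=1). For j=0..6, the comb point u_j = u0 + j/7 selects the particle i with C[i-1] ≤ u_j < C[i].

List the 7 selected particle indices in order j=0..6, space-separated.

C = [1/14, 5/14, 17/28, 3/4, 13/14, 13/14, 1]
j=0: u_0=3/28 ∈ [1/14, 5/14) → index 1
j=1: u_1=1/4 ∈ [1/14, 5/14) → index 1
j=2: u_2=11/28 ∈ [5/14, 17/28) → index 2
j=3: u_3=15/28 ∈ [5/14, 17/28) → index 2
j=4: u_4=19/28 ∈ [17/28, 3/4) → index 3
j=5: u_5=23/28 ∈ [3/4, 13/14) → index 4
j=6: u_6=27/28 ∈ [13/14, 1) → index 6

1 1 2 2 3 4 6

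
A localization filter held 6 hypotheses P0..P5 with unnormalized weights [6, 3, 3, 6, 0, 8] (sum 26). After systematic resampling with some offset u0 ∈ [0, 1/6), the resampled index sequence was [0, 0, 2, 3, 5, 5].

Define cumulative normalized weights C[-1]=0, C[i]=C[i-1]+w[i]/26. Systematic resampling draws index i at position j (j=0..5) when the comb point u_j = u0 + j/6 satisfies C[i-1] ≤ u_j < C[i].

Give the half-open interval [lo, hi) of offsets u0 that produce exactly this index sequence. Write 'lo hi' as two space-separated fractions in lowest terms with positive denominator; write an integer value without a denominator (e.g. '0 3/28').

1/39 5/78

C = [3/13, 9/26, 6/13, 9/13, 9/13, 1]
j=0 picked index 0: u0 ∈ [0, 3/13)
j=1 picked index 0: u0 ∈ [-1/6, 5/78)
j=2 picked index 2: u0 ∈ [1/78, 5/39)
j=3 picked index 3: u0 ∈ [-1/26, 5/26)
j=4 picked index 5: u0 ∈ [1/39, 1/3)
j=5 picked index 5: u0 ∈ [-11/78, 1/6)
intersection: [1/39, 5/78)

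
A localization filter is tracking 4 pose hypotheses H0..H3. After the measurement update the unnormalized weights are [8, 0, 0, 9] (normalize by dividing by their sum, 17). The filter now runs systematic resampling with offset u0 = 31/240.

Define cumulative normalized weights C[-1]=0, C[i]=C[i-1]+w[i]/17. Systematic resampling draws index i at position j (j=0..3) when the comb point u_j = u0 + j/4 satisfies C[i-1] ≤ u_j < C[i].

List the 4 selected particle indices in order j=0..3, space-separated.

C = [8/17, 8/17, 8/17, 1]
j=0: u_0=31/240 ∈ [0, 8/17) → index 0
j=1: u_1=91/240 ∈ [0, 8/17) → index 0
j=2: u_2=151/240 ∈ [8/17, 1) → index 3
j=3: u_3=211/240 ∈ [8/17, 1) → index 3

0 0 3 3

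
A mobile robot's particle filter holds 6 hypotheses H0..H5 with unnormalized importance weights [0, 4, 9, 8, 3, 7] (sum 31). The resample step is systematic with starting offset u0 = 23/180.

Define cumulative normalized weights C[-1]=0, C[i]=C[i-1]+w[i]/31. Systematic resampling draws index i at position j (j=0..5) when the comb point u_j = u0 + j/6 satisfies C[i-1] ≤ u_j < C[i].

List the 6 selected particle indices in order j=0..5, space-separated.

C = [0, 4/31, 13/31, 21/31, 24/31, 1]
j=0: u_0=23/180 ∈ [0, 4/31) → index 1
j=1: u_1=53/180 ∈ [4/31, 13/31) → index 2
j=2: u_2=83/180 ∈ [13/31, 21/31) → index 3
j=3: u_3=113/180 ∈ [13/31, 21/31) → index 3
j=4: u_4=143/180 ∈ [24/31, 1) → index 5
j=5: u_5=173/180 ∈ [24/31, 1) → index 5

1 2 3 3 5 5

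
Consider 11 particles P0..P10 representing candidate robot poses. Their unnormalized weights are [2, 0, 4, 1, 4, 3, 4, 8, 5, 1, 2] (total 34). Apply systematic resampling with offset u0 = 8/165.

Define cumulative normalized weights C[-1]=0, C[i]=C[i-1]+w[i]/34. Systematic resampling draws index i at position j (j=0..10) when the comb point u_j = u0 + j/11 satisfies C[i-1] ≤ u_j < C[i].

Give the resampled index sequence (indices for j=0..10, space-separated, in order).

C = [1/17, 1/17, 3/17, 7/34, 11/34, 7/17, 9/17, 13/17, 31/34, 16/17, 1]
j=0: u_0=8/165 ∈ [0, 1/17) → index 0
j=1: u_1=23/165 ∈ [1/17, 3/17) → index 2
j=2: u_2=38/165 ∈ [7/34, 11/34) → index 4
j=3: u_3=53/165 ∈ [7/34, 11/34) → index 4
j=4: u_4=68/165 ∈ [7/17, 9/17) → index 6
j=5: u_5=83/165 ∈ [7/17, 9/17) → index 6
j=6: u_6=98/165 ∈ [9/17, 13/17) → index 7
j=7: u_7=113/165 ∈ [9/17, 13/17) → index 7
j=8: u_8=128/165 ∈ [13/17, 31/34) → index 8
j=9: u_9=13/15 ∈ [13/17, 31/34) → index 8
j=10: u_10=158/165 ∈ [16/17, 1) → index 10

0 2 4 4 6 6 7 7 8 8 10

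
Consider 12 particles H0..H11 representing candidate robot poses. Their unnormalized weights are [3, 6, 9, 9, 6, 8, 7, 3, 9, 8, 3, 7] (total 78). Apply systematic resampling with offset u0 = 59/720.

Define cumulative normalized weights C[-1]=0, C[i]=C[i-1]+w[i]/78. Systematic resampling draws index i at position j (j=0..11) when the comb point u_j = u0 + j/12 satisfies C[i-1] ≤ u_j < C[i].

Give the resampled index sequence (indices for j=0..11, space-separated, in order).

C = [1/26, 3/26, 3/13, 9/26, 11/26, 41/78, 8/13, 17/26, 10/13, 34/39, 71/78, 1]
j=0: u_0=59/720 ∈ [1/26, 3/26) → index 1
j=1: u_1=119/720 ∈ [3/26, 3/13) → index 2
j=2: u_2=179/720 ∈ [3/13, 9/26) → index 3
j=3: u_3=239/720 ∈ [3/13, 9/26) → index 3
j=4: u_4=299/720 ∈ [9/26, 11/26) → index 4
j=5: u_5=359/720 ∈ [11/26, 41/78) → index 5
j=6: u_6=419/720 ∈ [41/78, 8/13) → index 6
j=7: u_7=479/720 ∈ [17/26, 10/13) → index 8
j=8: u_8=539/720 ∈ [17/26, 10/13) → index 8
j=9: u_9=599/720 ∈ [10/13, 34/39) → index 9
j=10: u_10=659/720 ∈ [71/78, 1) → index 11
j=11: u_11=719/720 ∈ [71/78, 1) → index 11

1 2 3 3 4 5 6 8 8 9 11 11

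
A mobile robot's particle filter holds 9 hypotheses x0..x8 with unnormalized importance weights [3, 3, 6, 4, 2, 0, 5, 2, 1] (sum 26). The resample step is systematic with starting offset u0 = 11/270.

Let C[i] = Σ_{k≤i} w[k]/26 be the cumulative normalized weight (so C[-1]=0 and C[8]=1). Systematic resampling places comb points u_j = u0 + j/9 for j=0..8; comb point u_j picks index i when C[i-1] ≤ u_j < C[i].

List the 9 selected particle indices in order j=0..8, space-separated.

C = [3/26, 3/13, 6/13, 8/13, 9/13, 9/13, 23/26, 25/26, 1]
j=0: u_0=11/270 ∈ [0, 3/26) → index 0
j=1: u_1=41/270 ∈ [3/26, 3/13) → index 1
j=2: u_2=71/270 ∈ [3/13, 6/13) → index 2
j=3: u_3=101/270 ∈ [3/13, 6/13) → index 2
j=4: u_4=131/270 ∈ [6/13, 8/13) → index 3
j=5: u_5=161/270 ∈ [6/13, 8/13) → index 3
j=6: u_6=191/270 ∈ [9/13, 23/26) → index 6
j=7: u_7=221/270 ∈ [9/13, 23/26) → index 6
j=8: u_8=251/270 ∈ [23/26, 25/26) → index 7

0 1 2 2 3 3 6 6 7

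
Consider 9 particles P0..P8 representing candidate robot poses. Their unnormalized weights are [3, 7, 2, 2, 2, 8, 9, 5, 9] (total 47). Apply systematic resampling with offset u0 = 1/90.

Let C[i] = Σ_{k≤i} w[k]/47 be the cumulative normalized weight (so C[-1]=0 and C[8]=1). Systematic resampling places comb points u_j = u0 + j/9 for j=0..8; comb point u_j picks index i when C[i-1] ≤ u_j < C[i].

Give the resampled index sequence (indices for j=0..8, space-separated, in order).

C = [3/47, 10/47, 12/47, 14/47, 16/47, 24/47, 33/47, 38/47, 1]
j=0: u_0=1/90 ∈ [0, 3/47) → index 0
j=1: u_1=11/90 ∈ [3/47, 10/47) → index 1
j=2: u_2=7/30 ∈ [10/47, 12/47) → index 2
j=3: u_3=31/90 ∈ [16/47, 24/47) → index 5
j=4: u_4=41/90 ∈ [16/47, 24/47) → index 5
j=5: u_5=17/30 ∈ [24/47, 33/47) → index 6
j=6: u_6=61/90 ∈ [24/47, 33/47) → index 6
j=7: u_7=71/90 ∈ [33/47, 38/47) → index 7
j=8: u_8=9/10 ∈ [38/47, 1) → index 8

0 1 2 5 5 6 6 7 8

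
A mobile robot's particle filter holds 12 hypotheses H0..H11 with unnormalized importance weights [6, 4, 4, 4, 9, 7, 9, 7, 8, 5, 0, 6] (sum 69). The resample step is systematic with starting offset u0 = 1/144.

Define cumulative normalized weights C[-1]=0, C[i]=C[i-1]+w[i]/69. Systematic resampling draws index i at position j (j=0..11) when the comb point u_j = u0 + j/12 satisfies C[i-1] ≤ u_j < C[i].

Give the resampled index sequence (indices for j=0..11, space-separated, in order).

0 1 2 3 4 5 6 6 7 8 8 11

C = [2/23, 10/69, 14/69, 6/23, 9/23, 34/69, 43/69, 50/69, 58/69, 21/23, 21/23, 1]
j=0: u_0=1/144 ∈ [0, 2/23) → index 0
j=1: u_1=13/144 ∈ [2/23, 10/69) → index 1
j=2: u_2=25/144 ∈ [10/69, 14/69) → index 2
j=3: u_3=37/144 ∈ [14/69, 6/23) → index 3
j=4: u_4=49/144 ∈ [6/23, 9/23) → index 4
j=5: u_5=61/144 ∈ [9/23, 34/69) → index 5
j=6: u_6=73/144 ∈ [34/69, 43/69) → index 6
j=7: u_7=85/144 ∈ [34/69, 43/69) → index 6
j=8: u_8=97/144 ∈ [43/69, 50/69) → index 7
j=9: u_9=109/144 ∈ [50/69, 58/69) → index 8
j=10: u_10=121/144 ∈ [50/69, 58/69) → index 8
j=11: u_11=133/144 ∈ [21/23, 1) → index 11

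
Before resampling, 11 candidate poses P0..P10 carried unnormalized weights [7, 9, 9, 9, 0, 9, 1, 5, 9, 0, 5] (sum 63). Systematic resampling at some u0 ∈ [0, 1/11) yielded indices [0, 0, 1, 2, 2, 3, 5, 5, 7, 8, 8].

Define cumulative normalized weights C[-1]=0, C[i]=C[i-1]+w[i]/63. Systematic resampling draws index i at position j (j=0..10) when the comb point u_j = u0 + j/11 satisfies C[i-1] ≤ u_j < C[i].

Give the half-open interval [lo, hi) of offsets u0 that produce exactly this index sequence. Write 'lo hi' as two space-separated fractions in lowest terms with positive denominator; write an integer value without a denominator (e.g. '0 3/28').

0 8/693

C = [1/9, 16/63, 25/63, 34/63, 34/63, 43/63, 44/63, 7/9, 58/63, 58/63, 1]
j=0 picked index 0: u0 ∈ [0, 1/9)
j=1 picked index 0: u0 ∈ [-1/11, 2/99)
j=2 picked index 1: u0 ∈ [-7/99, 50/693)
j=3 picked index 2: u0 ∈ [-13/693, 86/693)
j=4 picked index 2: u0 ∈ [-76/693, 23/693)
j=5 picked index 3: u0 ∈ [-40/693, 59/693)
j=6 picked index 5: u0 ∈ [-4/693, 95/693)
j=7 picked index 5: u0 ∈ [-67/693, 32/693)
j=8 picked index 7: u0 ∈ [-20/693, 5/99)
j=9 picked index 8: u0 ∈ [-4/99, 71/693)
j=10 picked index 8: u0 ∈ [-13/99, 8/693)
intersection: [0, 8/693)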